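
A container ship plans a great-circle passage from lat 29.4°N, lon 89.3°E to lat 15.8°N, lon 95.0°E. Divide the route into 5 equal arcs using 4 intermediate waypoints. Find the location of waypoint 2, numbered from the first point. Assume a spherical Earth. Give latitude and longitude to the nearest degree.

The haversine formula gives a central angle δ ≈ 0.254 rad (14.6°) between the endpoints.
Interpolate at f = 2/5 with slerp weights a = sin((1−f)δ)/sin δ ≈ 0.604, b = sin(fδ)/sin δ ≈ 0.404.
p = a·p₁ + b·p₂ ≈ (-0.027, 0.913, 0.406); φ = arcsin(p_z) ≈ 23.98°, λ = atan2(p_y, p_x) ≈ 91.72°.

≈ lat 24°N, lon 92°E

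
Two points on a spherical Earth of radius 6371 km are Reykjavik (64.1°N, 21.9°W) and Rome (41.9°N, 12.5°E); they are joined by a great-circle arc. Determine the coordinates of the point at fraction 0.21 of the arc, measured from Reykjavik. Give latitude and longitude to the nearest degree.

≈ 60°N, 11°W

Write both endpoints as unit vectors p₁, p₂ with components (cos φ cos λ, cos φ sin λ, sin φ).
The central angle between the endpoints is δ = arccos(p₁·p₂) ≈ 0.518 rad (29.7°).
Interpolate at f = 0.21 with slerp weights a = sin((1−f)δ)/sin δ ≈ 0.804, b = sin(fδ)/sin δ ≈ 0.219.
p = a·p₁ + b·p₂ ≈ (0.485, -0.096, 0.869); φ = arcsin(p_z) ≈ 60.37°, λ = atan2(p_y, p_x) ≈ -11.15°.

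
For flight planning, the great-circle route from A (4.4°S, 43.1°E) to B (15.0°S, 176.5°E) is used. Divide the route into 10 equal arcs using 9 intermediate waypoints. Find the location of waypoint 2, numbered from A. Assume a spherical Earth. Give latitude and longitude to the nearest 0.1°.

≈ (14.2°S, 67.5°E)

Convert each endpoint to a unit vector on the sphere (x = cos φ cos λ, y = cos φ sin λ, z = sin φ).
The central angle between the endpoints is δ = arccos(p₁·p₂) ≈ 2.268 rad (129.9°).
Interpolate at f = 2/10 with slerp weights a = sin((1−f)δ)/sin δ ≈ 1.266, b = sin(fδ)/sin δ ≈ 0.571.
p = a·p₁ + b·p₂ ≈ (0.371, 0.896, -0.245); φ = arcsin(p_z) ≈ -14.18°, λ = atan2(p_y, p_x) ≈ 67.53°.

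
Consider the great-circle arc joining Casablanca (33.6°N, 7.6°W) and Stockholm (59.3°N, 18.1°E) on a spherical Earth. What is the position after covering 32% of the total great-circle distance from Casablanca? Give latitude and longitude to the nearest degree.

≈ (42°N, 2°W)

The haversine formula gives a central angle δ ≈ 0.537 rad (30.8°) between the endpoints.
Interpolate at f = 0.32 with slerp weights a = sin((1−f)δ)/sin δ ≈ 0.698, b = sin(fδ)/sin δ ≈ 0.334.
p = a·p₁ + b·p₂ ≈ (0.739, -0.024, 0.674); φ = arcsin(p_z) ≈ 42.36°, λ = atan2(p_y, p_x) ≈ -1.85°.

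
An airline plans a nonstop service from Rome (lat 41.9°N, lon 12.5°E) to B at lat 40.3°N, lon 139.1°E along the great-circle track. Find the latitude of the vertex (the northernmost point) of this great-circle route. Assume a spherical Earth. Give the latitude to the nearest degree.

The great circle lies in the plane with unit normal n̂ = (p₁ × p₂)/|p₁ × p₂|.
Here n̂_z ≈ +0.458; the vertex latitude is φ_max = arccos|n̂_z| ≈ 62.8°.

≈ 63°N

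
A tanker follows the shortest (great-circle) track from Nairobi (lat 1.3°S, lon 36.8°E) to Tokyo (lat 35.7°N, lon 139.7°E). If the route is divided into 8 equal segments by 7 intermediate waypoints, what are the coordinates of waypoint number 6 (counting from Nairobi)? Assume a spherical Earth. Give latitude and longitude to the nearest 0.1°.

≈ lat 34.5°N, lon 108.7°E

Convert each endpoint to a unit vector on the sphere (x = cos φ cos λ, y = cos φ sin λ, z = sin φ).
The central angle between the endpoints is δ = arccos(p₁·p₂) ≈ 1.767 rad (101.2°).
Interpolate at f = 6/8 with slerp weights a = sin((1−f)δ)/sin δ ≈ 0.436, b = sin(fδ)/sin δ ≈ 0.989.
p = a·p₁ + b·p₂ ≈ (-0.264, 0.780, 0.567); φ = arcsin(p_z) ≈ 34.55°, λ = atan2(p_y, p_x) ≈ 108.67°.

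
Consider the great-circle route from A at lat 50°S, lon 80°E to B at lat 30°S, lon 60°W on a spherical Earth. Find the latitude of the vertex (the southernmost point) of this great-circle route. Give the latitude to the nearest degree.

The great circle lies in the plane with unit normal n̂ = (p₁ × p₂)/|p₁ × p₂|.
Here n̂_z ≈ -0.358; the vertex latitude is φ_max = arccos|n̂_z| ≈ 69.0°.
Check via Clairaut: cos φ_max = |cos φ₁| · sin C = cos(50.0°)·sin(146.1°) ≈ 0.358, again giving ≈ 69.0°.

≈ 69°S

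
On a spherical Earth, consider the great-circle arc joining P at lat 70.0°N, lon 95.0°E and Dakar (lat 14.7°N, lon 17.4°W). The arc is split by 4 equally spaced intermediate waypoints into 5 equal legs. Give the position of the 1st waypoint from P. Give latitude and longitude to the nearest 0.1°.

≈ lat 70.5°N, lon 44.0°E

Write both endpoints as unit vectors p₁, p₂ with components (cos φ cos λ, cos φ sin λ, sin φ).
The central angle between the endpoints is δ = arccos(p₁·p₂) ≈ 1.458 rad (83.5°).
Interpolate at f = 1/5 with slerp weights a = sin((1−f)δ)/sin δ ≈ 0.925, b = sin(fδ)/sin δ ≈ 0.289.
p = a·p₁ + b·p₂ ≈ (0.239, 0.232, 0.943); φ = arcsin(p_z) ≈ 70.54°, λ = atan2(p_y, p_x) ≈ 44.03°.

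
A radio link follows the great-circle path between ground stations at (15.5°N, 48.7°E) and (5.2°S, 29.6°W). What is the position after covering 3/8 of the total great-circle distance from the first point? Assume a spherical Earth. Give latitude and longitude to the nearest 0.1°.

≈ (9.3°N, 18.5°E)

Write both endpoints as unit vectors p₁, p₂ with components (cos φ cos λ, cos φ sin λ, sin φ).
The central angle between the endpoints is δ = arccos(p₁·p₂) ≈ 1.400 rad (80.2°).
Interpolate at f = 3/8 with slerp weights a = sin((1−f)δ)/sin δ ≈ 0.779, b = sin(fδ)/sin δ ≈ 0.509.
p = a·p₁ + b·p₂ ≈ (0.936, 0.314, 0.162); φ = arcsin(p_z) ≈ 9.32°, λ = atan2(p_y, p_x) ≈ 18.53°.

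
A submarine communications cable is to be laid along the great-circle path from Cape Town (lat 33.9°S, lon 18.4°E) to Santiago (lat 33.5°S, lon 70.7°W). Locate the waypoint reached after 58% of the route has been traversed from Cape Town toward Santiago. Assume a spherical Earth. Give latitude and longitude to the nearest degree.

≈ lat 43°S, lon 34°W

Convert each endpoint to a unit vector on the sphere (x = cos φ cos λ, y = cos φ sin λ, z = sin φ).
The central angle between the endpoints is δ = arccos(p₁·p₂) ≈ 1.246 rad (71.4°).
Interpolate at f = 0.58 with slerp weights a = sin((1−f)δ)/sin δ ≈ 0.527, b = sin(fδ)/sin δ ≈ 0.698.
p = a·p₁ + b·p₂ ≈ (0.608, -0.411, -0.679); φ = arcsin(p_z) ≈ -42.80°, λ = atan2(p_y, p_x) ≈ -34.08°.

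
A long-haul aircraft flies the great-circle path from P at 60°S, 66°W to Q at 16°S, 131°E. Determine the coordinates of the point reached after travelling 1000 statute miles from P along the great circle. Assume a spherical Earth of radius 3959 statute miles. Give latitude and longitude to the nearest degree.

From cos δ = sin φ₁ sin φ₂ + cos φ₁ cos φ₂ cos Δλ, the central angle is δ ≈ 1.794 rad (102.8°). The total great-circle distance is δ·R ≈ 1.794 × 3959 ≈ 7101 mi, so the target fraction is f = 1000/7101 ≈ 0.141.
Interpolate at f ≈ 0.141 with slerp weights a = sin((1−f)δ)/sin δ ≈ 1.025, b = sin(fδ)/sin δ ≈ 0.256.
p = a·p₁ + b·p₂ ≈ (0.047, -0.282, -0.958); φ = arcsin(p_z) ≈ -73.38°, λ = atan2(p_y, p_x) ≈ -80.58°.

≈ 73°S, 81°W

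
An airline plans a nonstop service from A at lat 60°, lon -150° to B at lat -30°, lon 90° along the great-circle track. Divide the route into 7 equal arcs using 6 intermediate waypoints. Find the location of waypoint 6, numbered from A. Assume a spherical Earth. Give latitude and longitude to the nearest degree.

≈ lat -14°, lon 101°

From cos δ = sin φ₁ sin φ₂ + cos φ₁ cos φ₂ cos Δλ, the central angle is δ ≈ 2.278 rad (130.5°).
Interpolate at f = 6/7 with slerp weights a = sin((1−f)δ)/sin δ ≈ 0.420, b = sin(fδ)/sin δ ≈ 1.221.
p = a·p₁ + b·p₂ ≈ (-0.182, 0.952, -0.246); φ = arcsin(p_z) ≈ -14.25°, λ = atan2(p_y, p_x) ≈ 100.83°.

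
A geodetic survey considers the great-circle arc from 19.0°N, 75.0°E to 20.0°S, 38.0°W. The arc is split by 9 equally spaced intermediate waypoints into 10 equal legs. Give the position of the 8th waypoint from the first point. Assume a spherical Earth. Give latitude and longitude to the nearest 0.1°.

Write both endpoints as unit vectors p₁, p₂ with components (cos φ cos λ, cos φ sin λ, sin φ).
The central angle between the endpoints is δ = arccos(p₁·p₂) ≈ 2.047 rad (117.3°).
Interpolate at f = 8/10 with slerp weights a = sin((1−f)δ)/sin δ ≈ 0.448, b = sin(fδ)/sin δ ≈ 1.123.
p = a·p₁ + b·p₂ ≈ (0.941, -0.240, -0.238); φ = arcsin(p_z) ≈ -13.78°, λ = atan2(p_y, p_x) ≈ -14.33°.

≈ 13.8°S, 14.3°W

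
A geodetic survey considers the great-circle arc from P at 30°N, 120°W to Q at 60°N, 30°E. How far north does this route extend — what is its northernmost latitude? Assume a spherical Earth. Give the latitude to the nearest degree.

The great circle lies in the plane with unit normal n̂ = (p₁ × p₂)/|p₁ × p₂|.
Here n̂_z ≈ +0.217; the vertex latitude is φ_max = arccos|n̂_z| ≈ 77.5°.

≈ 77°N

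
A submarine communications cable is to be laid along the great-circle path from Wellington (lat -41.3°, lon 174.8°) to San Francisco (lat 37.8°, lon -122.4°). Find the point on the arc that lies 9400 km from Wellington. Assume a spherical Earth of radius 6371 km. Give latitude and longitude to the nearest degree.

Convert each endpoint to a unit vector on the sphere (x = cos φ cos λ, y = cos φ sin λ, z = sin φ).
The central angle between the endpoints is δ = arccos(p₁·p₂) ≈ 1.704 rad (97.7°). The total great-circle distance is δ·R ≈ 1.704 × 6371 ≈ 10859 km, so the target fraction is f = 9400/10859 ≈ 0.866.
Interpolate at f ≈ 0.866 with slerp weights a = sin((1−f)δ)/sin δ ≈ 0.229, b = sin(fδ)/sin δ ≈ 1.004.
p = a·p₁ + b·p₂ ≈ (-0.597, -0.654, 0.464); φ = arcsin(p_z) ≈ 27.68°, λ = atan2(p_y, p_x) ≈ -132.35°.

≈ lat 28°, lon -132°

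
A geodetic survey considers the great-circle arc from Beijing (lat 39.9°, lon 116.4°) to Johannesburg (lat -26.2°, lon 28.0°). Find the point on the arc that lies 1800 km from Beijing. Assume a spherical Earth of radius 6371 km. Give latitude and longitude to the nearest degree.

≈ lat 33°, lon 98°

Write both endpoints as unit vectors p₁, p₂ with components (cos φ cos λ, cos φ sin λ, sin φ).
The central angle between the endpoints is δ = arccos(p₁·p₂) ≈ 1.838 rad (105.3°). The total great-circle distance is δ·R ≈ 1.838 × 6371 ≈ 11710 km, so the target fraction is f = 1800/11710 ≈ 0.154.
Interpolate at f ≈ 0.154 with slerp weights a = sin((1−f)δ)/sin δ ≈ 1.037, b = sin(fδ)/sin δ ≈ 0.289.
p = a·p₁ + b·p₂ ≈ (-0.125, 0.834, 0.537); φ = arcsin(p_z) ≈ 32.50°, λ = atan2(p_y, p_x) ≈ 98.50°.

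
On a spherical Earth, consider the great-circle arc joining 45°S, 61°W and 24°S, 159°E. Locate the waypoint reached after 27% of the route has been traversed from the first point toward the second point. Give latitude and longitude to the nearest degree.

≈ 63°S, 98°W

Convert each endpoint to a unit vector on the sphere (x = cos φ cos λ, y = cos φ sin λ, z = sin φ).
The central angle between the endpoints is δ = arccos(p₁·p₂) ≈ 1.780 rad (102.0°).
Interpolate at f = 0.27 with slerp weights a = sin((1−f)δ)/sin δ ≈ 0.985, b = sin(fδ)/sin δ ≈ 0.472.
p = a·p₁ + b·p₂ ≈ (-0.065, -0.454, -0.888); φ = arcsin(p_z) ≈ -62.68°, λ = atan2(p_y, p_x) ≈ -98.19°.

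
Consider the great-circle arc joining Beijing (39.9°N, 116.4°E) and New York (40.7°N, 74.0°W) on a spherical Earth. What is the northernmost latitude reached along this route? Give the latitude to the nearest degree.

≈ 84°N

The great circle lies in the plane with unit normal n̂ = (p₁ × p₂)/|p₁ × p₂|.
Here n̂_z ≈ +0.106; the vertex latitude is φ_max = arccos|n̂_z| ≈ 83.9°.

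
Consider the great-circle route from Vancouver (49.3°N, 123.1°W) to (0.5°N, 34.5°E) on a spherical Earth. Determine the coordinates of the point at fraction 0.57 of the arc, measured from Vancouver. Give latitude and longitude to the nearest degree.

≈ (51°N, 11°E)

Write both endpoints as unit vectors p₁, p₂ with components (cos φ cos λ, cos φ sin λ, sin φ).
The central angle between the endpoints is δ = arccos(p₁·p₂) ≈ 2.210 rad (126.6°).
Interpolate at f = 0.57 with slerp weights a = sin((1−f)δ)/sin δ ≈ 1.013, b = sin(fδ)/sin δ ≈ 1.186.
p = a·p₁ + b·p₂ ≈ (0.616, 0.118, 0.779); φ = arcsin(p_z) ≈ 51.13°, λ = atan2(p_y, p_x) ≈ 10.84°.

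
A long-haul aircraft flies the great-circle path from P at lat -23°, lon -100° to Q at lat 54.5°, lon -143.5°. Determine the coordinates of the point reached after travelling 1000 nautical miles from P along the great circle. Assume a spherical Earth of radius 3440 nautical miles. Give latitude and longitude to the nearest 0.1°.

≈ lat -7.6°, lon -106.7°

From cos δ = sin φ₁ sin φ₂ + cos φ₁ cos φ₂ cos Δλ, the central angle is δ ≈ 1.501 rad (86.0°). The total great-circle distance is δ·R ≈ 1.501 × 3440 ≈ 5164 nmi, so the target fraction is f = 1000/5164 ≈ 0.194.
Interpolate at f ≈ 0.194 with slerp weights a = sin((1−f)δ)/sin δ ≈ 0.938, b = sin(fδ)/sin δ ≈ 0.287.
p = a·p₁ + b·p₂ ≈ (-0.284, -0.950, -0.133); φ = arcsin(p_z) ≈ -7.62°, λ = atan2(p_y, p_x) ≈ -106.65°.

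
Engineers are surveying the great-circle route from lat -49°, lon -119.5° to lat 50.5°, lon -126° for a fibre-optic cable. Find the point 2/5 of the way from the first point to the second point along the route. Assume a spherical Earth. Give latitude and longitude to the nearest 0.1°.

Write both endpoints as unit vectors p₁, p₂ with components (cos φ cos λ, cos φ sin λ, sin φ).
The central angle between the endpoints is δ = arccos(p₁·p₂) ≈ 1.739 rad (99.7°).
Interpolate at f = 2/5 with slerp weights a = sin((1−f)δ)/sin δ ≈ 0.877, b = sin(fδ)/sin δ ≈ 0.650.
p = a·p₁ + b·p₂ ≈ (-0.526, -0.835, -0.160); φ = arcsin(p_z) ≈ -9.20°, λ = atan2(p_y, p_x) ≈ -122.22°.

≈ lat -9.2°, lon -122.2°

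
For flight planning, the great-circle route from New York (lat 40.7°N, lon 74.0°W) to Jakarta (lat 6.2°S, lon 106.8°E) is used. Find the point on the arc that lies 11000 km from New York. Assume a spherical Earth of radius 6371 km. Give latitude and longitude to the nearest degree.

Convert each endpoint to a unit vector on the sphere (x = cos φ cos λ, y = cos φ sin λ, z = sin φ).
The central angle between the endpoints is δ = arccos(p₁·p₂) ≈ 2.539 rad (145.5°). The total great-circle distance is δ·R ≈ 2.539 × 6371 ≈ 16178 km, so the target fraction is f = 11000/16178 ≈ 0.680.
Interpolate at f ≈ 0.680 with slerp weights a = sin((1−f)δ)/sin δ ≈ 1.282, b = sin(fδ)/sin δ ≈ 1.744.
p = a·p₁ + b·p₂ ≈ (-0.233, 0.725, 0.648); φ = arcsin(p_z) ≈ 40.36°, λ = atan2(p_y, p_x) ≈ 107.82°.

≈ lat 40°N, lon 108°E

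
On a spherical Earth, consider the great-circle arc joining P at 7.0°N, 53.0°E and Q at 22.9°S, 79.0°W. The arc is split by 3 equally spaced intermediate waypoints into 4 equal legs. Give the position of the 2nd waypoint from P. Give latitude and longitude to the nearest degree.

≈ 19°S, 8°W

Write both endpoints as unit vectors p₁, p₂ with components (cos φ cos λ, cos φ sin λ, sin φ).
The central angle between the endpoints is δ = arccos(p₁·p₂) ≈ 2.291 rad (131.2°).
Interpolate at f = 2/4 with slerp weights a = sin((1−f)δ)/sin δ ≈ 1.211, b = sin(fδ)/sin δ ≈ 1.211.
p = a·p₁ + b·p₂ ≈ (0.936, -0.135, -0.324); φ = arcsin(p_z) ≈ -18.89°, λ = atan2(p_y, p_x) ≈ -8.21°.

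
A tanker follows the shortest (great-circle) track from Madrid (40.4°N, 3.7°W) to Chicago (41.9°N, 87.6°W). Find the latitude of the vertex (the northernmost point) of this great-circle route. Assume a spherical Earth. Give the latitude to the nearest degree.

The great circle lies in the plane with unit normal n̂ = (p₁ × p₂)/|p₁ × p₂|.
Here n̂_z ≈ -0.648; the vertex latitude is φ_max = arccos|n̂_z| ≈ 49.6°.

≈ 50°N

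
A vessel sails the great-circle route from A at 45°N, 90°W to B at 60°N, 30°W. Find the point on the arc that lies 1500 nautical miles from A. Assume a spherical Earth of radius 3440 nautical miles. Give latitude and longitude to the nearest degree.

≈ 59°N, 55°W

From cos δ = sin φ₁ sin φ₂ + cos φ₁ cos φ₂ cos Δλ, the central angle is δ ≈ 0.661 rad (37.9°). The total great-circle distance is δ·R ≈ 0.661 × 3440 ≈ 2275 nmi, so the target fraction is f = 1500/2275 ≈ 0.659.
Interpolate at f ≈ 0.659 with slerp weights a = sin((1−f)δ)/sin δ ≈ 0.364, b = sin(fδ)/sin δ ≈ 0.688.
p = a·p₁ + b·p₂ ≈ (0.298, -0.429, 0.853); φ = arcsin(p_z) ≈ 58.51°, λ = atan2(p_y, p_x) ≈ -55.24°.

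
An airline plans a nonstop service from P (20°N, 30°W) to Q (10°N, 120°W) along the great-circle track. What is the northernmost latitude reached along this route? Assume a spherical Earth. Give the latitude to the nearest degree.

The great circle lies in the plane with unit normal n̂ = (p₁ × p₂)/|p₁ × p₂|.
Here n̂_z ≈ -0.927; the vertex latitude is φ_max = arccos|n̂_z| ≈ 22.0°.
Check via Clairaut: cos φ_max = |cos φ₁| · sin C = cos(20.0°)·sin(80.6°) ≈ 0.927, again giving ≈ 22.0°.

≈ 22°N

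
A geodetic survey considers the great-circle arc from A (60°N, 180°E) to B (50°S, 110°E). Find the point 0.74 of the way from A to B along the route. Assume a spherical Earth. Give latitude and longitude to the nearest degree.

Convert each endpoint to a unit vector on the sphere (x = cos φ cos λ, y = cos φ sin λ, z = sin φ).
The central angle between the endpoints is δ = arccos(p₁·p₂) ≈ 2.157 rad (123.6°).
Interpolate at f = 0.74 with slerp weights a = sin((1−f)δ)/sin δ ≈ 0.639, b = sin(fδ)/sin δ ≈ 1.200.
p = a·p₁ + b·p₂ ≈ (-0.583, 0.725, -0.366); φ = arcsin(p_z) ≈ -21.49°, λ = atan2(p_y, p_x) ≈ 128.82°.

≈ (21°S, 129°E)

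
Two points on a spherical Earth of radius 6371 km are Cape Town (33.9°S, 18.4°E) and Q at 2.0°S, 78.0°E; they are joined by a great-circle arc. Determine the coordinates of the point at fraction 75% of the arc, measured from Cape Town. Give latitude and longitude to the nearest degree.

Convert each endpoint to a unit vector on the sphere (x = cos φ cos λ, y = cos φ sin λ, z = sin φ).
The central angle between the endpoints is δ = arccos(p₁·p₂) ≈ 1.116 rad (63.9°).
Interpolate at f = 0.75 with slerp weights a = sin((1−f)δ)/sin δ ≈ 0.307, b = sin(fδ)/sin δ ≈ 0.827.
p = a·p₁ + b·p₂ ≈ (0.413, 0.888, -0.200); φ = arcsin(p_z) ≈ -11.53°, λ = atan2(p_y, p_x) ≈ 65.06°.

≈ 12°S, 65°E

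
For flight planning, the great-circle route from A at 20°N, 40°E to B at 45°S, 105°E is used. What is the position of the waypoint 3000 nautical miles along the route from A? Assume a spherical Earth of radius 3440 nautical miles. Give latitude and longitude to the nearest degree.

Convert each endpoint to a unit vector on the sphere (x = cos φ cos λ, y = cos φ sin λ, z = sin φ).
The central angle between the endpoints is δ = arccos(p₁·p₂) ≈ 1.532 rad (87.8°). The total great-circle distance is δ·R ≈ 1.532 × 3440 ≈ 5269 nmi, so the target fraction is f = 3000/5269 ≈ 0.569.
Interpolate at f ≈ 0.569 with slerp weights a = sin((1−f)δ)/sin δ ≈ 0.613, b = sin(fδ)/sin δ ≈ 0.766.
p = a·p₁ + b·p₂ ≈ (0.301, 0.894, -0.332); φ = arcsin(p_z) ≈ -19.39°, λ = atan2(p_y, p_x) ≈ 71.37°.

≈ 19°S, 71°E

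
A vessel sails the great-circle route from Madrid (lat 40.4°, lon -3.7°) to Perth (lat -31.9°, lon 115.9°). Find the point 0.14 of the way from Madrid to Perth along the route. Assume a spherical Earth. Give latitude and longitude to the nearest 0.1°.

≈ lat 35.0°, lon 18.6°

Write both endpoints as unit vectors p₁, p₂ with components (cos φ cos λ, cos φ sin λ, sin φ).
The central angle between the endpoints is δ = arccos(p₁·p₂) ≈ 2.294 rad (131.4°).
Interpolate at f = 0.14 with slerp weights a = sin((1−f)δ)/sin δ ≈ 1.228, b = sin(fδ)/sin δ ≈ 0.421.
p = a·p₁ + b·p₂ ≈ (0.777, 0.261, 0.573); φ = arcsin(p_z) ≈ 34.97°, λ = atan2(p_y, p_x) ≈ 18.59°.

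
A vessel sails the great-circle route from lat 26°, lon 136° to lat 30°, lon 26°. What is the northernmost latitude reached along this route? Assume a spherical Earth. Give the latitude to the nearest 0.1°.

≈ 42.9°

The great circle lies in the plane with unit normal n̂ = (p₁ × p₂)/|p₁ × p₂|.
Here n̂_z ≈ -0.732; the vertex latitude is φ_max = arccos|n̂_z| ≈ 42.9°.
Check via Clairaut: cos φ_max = |cos φ₁| · sin C = cos(26.0°)·sin(54.6°) ≈ 0.732, again giving ≈ 42.9°.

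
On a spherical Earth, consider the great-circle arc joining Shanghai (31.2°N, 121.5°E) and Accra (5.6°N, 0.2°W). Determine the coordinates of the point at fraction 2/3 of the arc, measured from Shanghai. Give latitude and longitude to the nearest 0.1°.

Write both endpoints as unit vectors p₁, p₂ with components (cos φ cos λ, cos φ sin λ, sin φ).
The central angle between the endpoints is δ = arccos(p₁·p₂) ≈ 1.979 rad (113.4°).
Interpolate at f = 2/3 with slerp weights a = sin((1−f)δ)/sin δ ≈ 0.668, b = sin(fδ)/sin δ ≈ 1.055.
p = a·p₁ + b·p₂ ≈ (0.752, 0.483, 0.449); φ = arcsin(p_z) ≈ 26.67°, λ = atan2(p_y, p_x) ≈ 32.73°.

≈ 26.7°N, 32.7°E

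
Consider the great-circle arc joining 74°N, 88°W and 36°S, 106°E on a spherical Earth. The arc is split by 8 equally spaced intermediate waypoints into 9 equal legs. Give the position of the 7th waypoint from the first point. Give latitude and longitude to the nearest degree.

From cos δ = sin φ₁ sin φ₂ + cos φ₁ cos φ₂ cos Δλ, the central angle is δ ≈ 2.468 rad (141.4°).
Interpolate at f = 7/9 with slerp weights a = sin((1−f)δ)/sin δ ≈ 0.835, b = sin(fδ)/sin δ ≈ 1.506.
p = a·p₁ + b·p₂ ≈ (-0.328, 0.941, -0.082); φ = arcsin(p_z) ≈ -4.72°, λ = atan2(p_y, p_x) ≈ 109.20°.

≈ 5°S, 109°E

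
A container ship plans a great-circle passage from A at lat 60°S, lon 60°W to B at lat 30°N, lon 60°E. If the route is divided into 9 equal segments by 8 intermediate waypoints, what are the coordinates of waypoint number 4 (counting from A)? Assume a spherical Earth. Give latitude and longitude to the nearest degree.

From cos δ = sin φ₁ sin φ₂ + cos φ₁ cos φ₂ cos Δλ, the central angle is δ ≈ 2.278 rad (130.5°).
Interpolate at f = 4/9 with slerp weights a = sin((1−f)δ)/sin δ ≈ 1.254, b = sin(fδ)/sin δ ≈ 1.115.
p = a·p₁ + b·p₂ ≈ (0.797, 0.293, -0.529); φ = arcsin(p_z) ≈ -31.91°, λ = atan2(p_y, p_x) ≈ 20.22°.

≈ lat 32°S, lon 20°E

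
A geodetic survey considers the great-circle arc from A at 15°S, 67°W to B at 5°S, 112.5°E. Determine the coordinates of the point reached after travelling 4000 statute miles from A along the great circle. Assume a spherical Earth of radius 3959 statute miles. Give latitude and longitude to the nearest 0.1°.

≈ 72.8°S, 62.8°W

Convert each endpoint to a unit vector on the sphere (x = cos φ cos λ, y = cos φ sin λ, z = sin φ).
The central angle between the endpoints is δ = arccos(p₁·p₂) ≈ 2.792 rad (160.0°). The total great-circle distance is δ·R ≈ 2.792 × 3959 ≈ 11055 mi, so the target fraction is f = 4000/11055 ≈ 0.362.
Interpolate at f ≈ 0.362 with slerp weights a = sin((1−f)δ)/sin δ ≈ 2.858, b = sin(fδ)/sin δ ≈ 2.476.
p = a·p₁ + b·p₂ ≈ (0.135, -0.262, -0.955); φ = arcsin(p_z) ≈ -72.84°, λ = atan2(p_y, p_x) ≈ -62.82°.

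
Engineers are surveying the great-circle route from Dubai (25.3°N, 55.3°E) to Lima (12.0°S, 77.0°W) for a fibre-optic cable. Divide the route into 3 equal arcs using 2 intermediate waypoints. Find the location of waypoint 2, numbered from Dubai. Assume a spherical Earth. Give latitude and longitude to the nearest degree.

Convert each endpoint to a unit vector on the sphere (x = cos φ cos λ, y = cos φ sin λ, z = sin φ).
The central angle between the endpoints is δ = arccos(p₁·p₂) ≈ 2.324 rad (133.2°).
Interpolate at f = 2/3 with slerp weights a = sin((1−f)δ)/sin δ ≈ 0.959, b = sin(fδ)/sin δ ≈ 1.371.
p = a·p₁ + b·p₂ ≈ (0.795, -0.593, 0.125); φ = arcsin(p_z) ≈ 7.17°, λ = atan2(p_y, p_x) ≈ -36.74°.

≈ 7°N, 37°W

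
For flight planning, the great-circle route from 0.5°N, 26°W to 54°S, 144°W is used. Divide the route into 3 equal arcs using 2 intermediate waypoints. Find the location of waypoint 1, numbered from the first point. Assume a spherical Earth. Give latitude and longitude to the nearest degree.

Convert each endpoint to a unit vector on the sphere (x = cos φ cos λ, y = cos φ sin λ, z = sin φ).
The central angle between the endpoints is δ = arccos(p₁·p₂) ≈ 1.858 rad (106.4°).
Interpolate at f = 1/3 with slerp weights a = sin((1−f)δ)/sin δ ≈ 0.986, b = sin(fδ)/sin δ ≈ 0.605.
p = a·p₁ + b·p₂ ≈ (0.598, -0.641, -0.481); φ = arcsin(p_z) ≈ -28.75°, λ = atan2(p_y, p_x) ≈ -46.99°.

≈ 29°S, 47°W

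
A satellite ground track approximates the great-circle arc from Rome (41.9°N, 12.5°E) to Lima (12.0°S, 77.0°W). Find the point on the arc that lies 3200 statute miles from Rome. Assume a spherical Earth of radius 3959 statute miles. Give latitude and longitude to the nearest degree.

≈ 22°N, 38°W

From cos δ = sin φ₁ sin φ₂ + cos φ₁ cos φ₂ cos Δλ, the central angle is δ ≈ 1.704 rad (97.6°). The total great-circle distance is δ·R ≈ 1.704 × 3959 ≈ 6745 mi, so the target fraction is f = 3200/6745 ≈ 0.474.
Interpolate at f ≈ 0.474 with slerp weights a = sin((1−f)δ)/sin δ ≈ 0.787, b = sin(fδ)/sin δ ≈ 0.730.
p = a·p₁ + b·p₂ ≈ (0.733, -0.568, 0.374); φ = arcsin(p_z) ≈ 21.97°, λ = atan2(p_y, p_x) ≈ -37.81°.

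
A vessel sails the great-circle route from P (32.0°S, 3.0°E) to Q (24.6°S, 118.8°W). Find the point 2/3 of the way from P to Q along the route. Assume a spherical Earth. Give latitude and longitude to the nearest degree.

≈ (44°S, 85°W)

Write both endpoints as unit vectors p₁, p₂ with components (cos φ cos λ, cos φ sin λ, sin φ).
The central angle between the endpoints is δ = arccos(p₁·p₂) ≈ 1.758 rad (100.7°).
Interpolate at f = 2/3 with slerp weights a = sin((1−f)δ)/sin δ ≈ 0.563, b = sin(fδ)/sin δ ≈ 0.938.
p = a·p₁ + b·p₂ ≈ (0.066, -0.722, -0.689); φ = arcsin(p_z) ≈ -43.52°, λ = atan2(p_y, p_x) ≈ -84.79°.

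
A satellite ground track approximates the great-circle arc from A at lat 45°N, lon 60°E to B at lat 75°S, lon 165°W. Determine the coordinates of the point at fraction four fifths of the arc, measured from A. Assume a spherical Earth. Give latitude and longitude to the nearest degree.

≈ lat 66°S, lon 103°E

Convert each endpoint to a unit vector on the sphere (x = cos φ cos λ, y = cos φ sin λ, z = sin φ).
The central angle between the endpoints is δ = arccos(p₁·p₂) ≈ 2.519 rad (144.3°).
Interpolate at f = 4/5 with slerp weights a = sin((1−f)δ)/sin δ ≈ 0.828, b = sin(fδ)/sin δ ≈ 1.548.
p = a·p₁ + b·p₂ ≈ (-0.094, 0.403, -0.910); φ = arcsin(p_z) ≈ -65.53°, λ = atan2(p_y, p_x) ≈ 103.17°.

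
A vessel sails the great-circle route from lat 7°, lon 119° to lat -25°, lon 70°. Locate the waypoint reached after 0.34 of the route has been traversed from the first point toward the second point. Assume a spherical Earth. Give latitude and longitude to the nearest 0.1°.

≈ lat -4.5°, lon 103.2°

Convert each endpoint to a unit vector on the sphere (x = cos φ cos λ, y = cos φ sin λ, z = sin φ).
The central angle between the endpoints is δ = arccos(p₁·p₂) ≈ 1.002 rad (57.4°).
Interpolate at f = 0.34 with slerp weights a = sin((1−f)δ)/sin δ ≈ 0.729, b = sin(fδ)/sin δ ≈ 0.397.
p = a·p₁ + b·p₂ ≈ (-0.228, 0.971, -0.079); φ = arcsin(p_z) ≈ -4.52°, λ = atan2(p_y, p_x) ≈ 103.21°.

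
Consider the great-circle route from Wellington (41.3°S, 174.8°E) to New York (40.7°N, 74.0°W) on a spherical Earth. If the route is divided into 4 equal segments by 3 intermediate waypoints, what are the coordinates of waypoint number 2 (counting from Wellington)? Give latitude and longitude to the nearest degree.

≈ 1°S, 129°W

From cos δ = sin φ₁ sin φ₂ + cos φ₁ cos φ₂ cos Δλ, the central angle is δ ≈ 2.261 rad (129.5°).
Interpolate at f = 2/4 with slerp weights a = sin((1−f)δ)/sin δ ≈ 1.173, b = sin(fδ)/sin δ ≈ 1.173.
p = a·p₁ + b·p₂ ≈ (-0.632, -0.775, -0.009); φ = arcsin(p_z) ≈ -0.53°, λ = atan2(p_y, p_x) ≈ -129.22°.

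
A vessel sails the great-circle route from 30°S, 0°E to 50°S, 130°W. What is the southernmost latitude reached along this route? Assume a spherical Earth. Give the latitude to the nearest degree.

≈ 65°S

The great circle lies in the plane with unit normal n̂ = (p₁ × p₂)/|p₁ × p₂|.
Here n̂_z ≈ -0.427; the vertex latitude is φ_max = arccos|n̂_z| ≈ 64.7°.
Check via Clairaut: cos φ_max = |cos φ₁| · sin C = cos(30.0°)·sin(150.5°) ≈ 0.427, again giving ≈ 64.7°.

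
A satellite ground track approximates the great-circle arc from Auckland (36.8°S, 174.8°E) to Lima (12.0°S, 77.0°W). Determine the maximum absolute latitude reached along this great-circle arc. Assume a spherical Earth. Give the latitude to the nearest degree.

The great circle lies in the plane with unit normal n̂ = (p₁ × p₂)/|p₁ × p₂|.
Here n̂_z ≈ +0.749; the vertex latitude is φ_max = arccos|n̂_z| ≈ 41.5°.

≈ 41°S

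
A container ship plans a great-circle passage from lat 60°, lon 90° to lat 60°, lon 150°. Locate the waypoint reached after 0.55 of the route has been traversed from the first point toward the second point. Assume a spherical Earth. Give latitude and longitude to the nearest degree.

Convert each endpoint to a unit vector on the sphere (x = cos φ cos λ, y = cos φ sin λ, z = sin φ).
The central angle between the endpoints is δ = arccos(p₁·p₂) ≈ 0.505 rad (29.0°).
Interpolate at f = 0.55 with slerp weights a = sin((1−f)δ)/sin δ ≈ 0.466, b = sin(fδ)/sin δ ≈ 0.567.
p = a·p₁ + b·p₂ ≈ (-0.245, 0.375, 0.894); φ = arcsin(p_z) ≈ 63.40°, λ = atan2(p_y, p_x) ≈ 123.23°.

≈ lat 63°, lon 123°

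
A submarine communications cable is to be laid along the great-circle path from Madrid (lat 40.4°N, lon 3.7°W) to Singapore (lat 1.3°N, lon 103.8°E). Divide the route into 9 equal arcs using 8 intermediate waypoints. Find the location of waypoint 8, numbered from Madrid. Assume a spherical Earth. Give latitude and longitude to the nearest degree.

Write both endpoints as unit vectors p₁, p₂ with components (cos φ cos λ, cos φ sin λ, sin φ).
The central angle between the endpoints is δ = arccos(p₁·p₂) ≈ 1.787 rad (102.4°).
Interpolate at f = 8/9 with slerp weights a = sin((1−f)δ)/sin δ ≈ 0.202, b = sin(fδ)/sin δ ≈ 1.024.
p = a·p₁ + b·p₂ ≈ (-0.091, 0.984, 0.154); φ = arcsin(p_z) ≈ 8.86°, λ = atan2(p_y, p_x) ≈ 95.26°.

≈ lat 9°N, lon 95°E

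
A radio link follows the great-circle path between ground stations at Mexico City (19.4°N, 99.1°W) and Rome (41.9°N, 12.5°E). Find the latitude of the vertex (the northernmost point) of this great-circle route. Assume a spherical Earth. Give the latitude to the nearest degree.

≈ 49°N

The great circle lies in the plane with unit normal n̂ = (p₁ × p₂)/|p₁ × p₂|.
Here n̂_z ≈ +0.653; the vertex latitude is φ_max = arccos|n̂_z| ≈ 49.2°.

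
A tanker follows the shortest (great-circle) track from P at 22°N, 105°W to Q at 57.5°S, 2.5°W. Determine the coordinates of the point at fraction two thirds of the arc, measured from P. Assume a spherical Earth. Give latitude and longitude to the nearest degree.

≈ 41°S, 57°W

From cos δ = sin φ₁ sin φ₂ + cos φ₁ cos φ₂ cos Δλ, the central angle is δ ≈ 2.008 rad (115.1°).
Interpolate at f = 2/3 with slerp weights a = sin((1−f)δ)/sin δ ≈ 0.685, b = sin(fδ)/sin δ ≈ 1.074.
p = a·p₁ + b·p₂ ≈ (0.412, -0.639, -0.650); φ = arcsin(p_z) ≈ -40.51°, λ = atan2(p_y, p_x) ≈ -57.16°.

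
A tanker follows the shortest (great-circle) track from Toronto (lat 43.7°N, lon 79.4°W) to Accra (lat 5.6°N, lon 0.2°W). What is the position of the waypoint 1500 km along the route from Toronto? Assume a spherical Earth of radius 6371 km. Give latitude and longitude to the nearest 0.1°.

Convert each endpoint to a unit vector on the sphere (x = cos φ cos λ, y = cos φ sin λ, z = sin φ).
The central angle between the endpoints is δ = arccos(p₁·p₂) ≈ 1.367 rad (78.3°). The total great-circle distance is δ·R ≈ 1.367 × 6371 ≈ 8710 km, so the target fraction is f = 1500/8710 ≈ 0.172.
Interpolate at f ≈ 0.172 with slerp weights a = sin((1−f)δ)/sin δ ≈ 0.924, b = sin(fδ)/sin δ ≈ 0.238.
p = a·p₁ + b·p₂ ≈ (0.360, -0.658, 0.662); φ = arcsin(p_z) ≈ 41.44°, λ = atan2(p_y, p_x) ≈ -61.30°.

≈ lat 41.4°N, lon 61.3°W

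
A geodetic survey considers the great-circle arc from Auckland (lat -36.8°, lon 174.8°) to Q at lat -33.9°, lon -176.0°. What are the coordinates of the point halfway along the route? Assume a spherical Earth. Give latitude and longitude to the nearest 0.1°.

From cos δ = sin φ₁ sin φ₂ + cos φ₁ cos φ₂ cos Δλ, the central angle is δ ≈ 0.140 rad (8.0°).
Interpolate at f = 1/2 with slerp weights a = sin((1−f)δ)/sin δ ≈ 0.501, b = sin(fδ)/sin δ ≈ 0.501.
p = a·p₁ + b·p₂ ≈ (-0.815, 0.007, -0.580); φ = arcsin(p_z) ≈ -35.44°, λ = atan2(p_y, p_x) ≈ 179.48°.

≈ lat -35.4°, lon 179.5°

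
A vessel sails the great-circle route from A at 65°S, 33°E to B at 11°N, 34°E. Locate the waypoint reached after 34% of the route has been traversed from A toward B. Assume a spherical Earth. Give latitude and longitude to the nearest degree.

≈ 39°S, 34°E

Write both endpoints as unit vectors p₁, p₂ with components (cos φ cos λ, cos φ sin λ, sin φ).
The central angle between the endpoints is δ = arccos(p₁·p₂) ≈ 1.327 rad (76.0°).
Interpolate at f = 0.34 with slerp weights a = sin((1−f)δ)/sin δ ≈ 0.791, b = sin(fδ)/sin δ ≈ 0.449.
p = a·p₁ + b·p₂ ≈ (0.646, 0.429, -0.631); φ = arcsin(p_z) ≈ -39.16°, λ = atan2(p_y, p_x) ≈ 33.57°.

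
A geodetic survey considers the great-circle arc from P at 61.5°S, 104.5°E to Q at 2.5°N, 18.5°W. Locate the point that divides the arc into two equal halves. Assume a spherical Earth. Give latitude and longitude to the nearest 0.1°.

Write both endpoints as unit vectors p₁, p₂ with components (cos φ cos λ, cos φ sin λ, sin φ).
The central angle between the endpoints is δ = arccos(p₁·p₂) ≈ 1.873 rad (107.3°).
Interpolate at f = 1/2 with slerp weights a = sin((1−f)δ)/sin δ ≈ 0.844, b = sin(fδ)/sin δ ≈ 0.844.
p = a·p₁ + b·p₂ ≈ (0.699, 0.122, -0.705); φ = arcsin(p_z) ≈ -44.82°, λ = atan2(p_y, p_x) ≈ 9.93°.

≈ 44.8°S, 9.9°E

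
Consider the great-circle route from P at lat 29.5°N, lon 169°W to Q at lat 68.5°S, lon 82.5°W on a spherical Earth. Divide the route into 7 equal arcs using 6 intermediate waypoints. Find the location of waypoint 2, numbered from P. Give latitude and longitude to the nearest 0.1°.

≈ lat 1.3°S, lon 156.1°W

From cos δ = sin φ₁ sin φ₂ + cos φ₁ cos φ₂ cos Δλ, the central angle is δ ≈ 2.025 rad (116.0°).
Interpolate at f = 2/7 with slerp weights a = sin((1−f)δ)/sin δ ≈ 1.104, b = sin(fδ)/sin δ ≈ 0.608.
p = a·p₁ + b·p₂ ≈ (-0.914, -0.404, -0.022); φ = arcsin(p_z) ≈ -1.28°, λ = atan2(p_y, p_x) ≈ -156.14°.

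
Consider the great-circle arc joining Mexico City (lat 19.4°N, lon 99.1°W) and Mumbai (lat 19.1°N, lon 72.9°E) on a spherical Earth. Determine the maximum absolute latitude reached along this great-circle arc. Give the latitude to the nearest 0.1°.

The great circle lies in the plane with unit normal n̂ = (p₁ × p₂)/|p₁ × p₂|.
Here n̂_z ≈ +0.196; the vertex latitude is φ_max = arccos|n̂_z| ≈ 78.7°.

≈ 78.7°N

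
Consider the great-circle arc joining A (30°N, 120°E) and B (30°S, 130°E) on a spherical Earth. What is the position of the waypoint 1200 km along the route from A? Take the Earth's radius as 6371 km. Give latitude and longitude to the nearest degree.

≈ (19°N, 122°E)

The haversine formula gives a central angle δ ≈ 1.060 rad (60.8°) between the endpoints. The total great-circle distance is δ·R ≈ 1.060 × 6371 ≈ 6755 km, so the target fraction is f = 1200/6755 ≈ 0.178.
Interpolate at f ≈ 0.178 with slerp weights a = sin((1−f)δ)/sin δ ≈ 0.877, b = sin(fδ)/sin δ ≈ 0.215.
p = a·p₁ + b·p₂ ≈ (-0.499, 0.800, 0.331); φ = arcsin(p_z) ≈ 19.36°, λ = atan2(p_y, p_x) ≈ 121.96°.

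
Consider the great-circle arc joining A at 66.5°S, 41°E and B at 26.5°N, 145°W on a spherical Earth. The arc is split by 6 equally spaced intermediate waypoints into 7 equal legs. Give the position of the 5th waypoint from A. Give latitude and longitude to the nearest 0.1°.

Convert each endpoint to a unit vector on the sphere (x = cos φ cos λ, y = cos φ sin λ, z = sin φ).
The central angle between the endpoints is δ = arccos(p₁·p₂) ≈ 2.440 rad (139.8°).
Interpolate at f = 5/7 with slerp weights a = sin((1−f)δ)/sin δ ≈ 0.995, b = sin(fδ)/sin δ ≈ 1.527.
p = a·p₁ + b·p₂ ≈ (-0.820, -0.524, -0.231); φ = arcsin(p_z) ≈ -13.38°, λ = atan2(p_y, p_x) ≈ -147.44°.

≈ 13.4°S, 147.4°W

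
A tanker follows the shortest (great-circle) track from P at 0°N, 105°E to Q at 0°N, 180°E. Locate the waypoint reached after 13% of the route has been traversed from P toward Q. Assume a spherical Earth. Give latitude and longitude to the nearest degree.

≈ 0°N, 115°E

Convert each endpoint to a unit vector on the sphere (x = cos φ cos λ, y = cos φ sin λ, z = sin φ).
The central angle between the endpoints is δ = arccos(p₁·p₂) ≈ 1.309 rad (75.0°).
Interpolate at f = 0.13 with slerp weights a = sin((1−f)δ)/sin δ ≈ 0.940, b = sin(fδ)/sin δ ≈ 0.175.
p = a·p₁ + b·p₂ ≈ (-0.419, 0.908, 0.000); φ = arcsin(p_z) ≈ 0.00°, λ = atan2(p_y, p_x) ≈ 114.75°.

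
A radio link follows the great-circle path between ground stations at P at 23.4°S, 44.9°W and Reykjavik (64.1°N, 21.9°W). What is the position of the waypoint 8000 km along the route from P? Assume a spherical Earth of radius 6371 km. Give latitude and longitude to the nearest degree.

Convert each endpoint to a unit vector on the sphere (x = cos φ cos λ, y = cos φ sin λ, z = sin φ).
The central angle between the endpoints is δ = arccos(p₁·p₂) ≈ 1.559 rad (89.3°). The total great-circle distance is δ·R ≈ 1.559 × 6371 ≈ 9933 km, so the target fraction is f = 8000/9933 ≈ 0.805.
Interpolate at f ≈ 0.805 with slerp weights a = sin((1−f)δ)/sin δ ≈ 0.299, b = sin(fδ)/sin δ ≈ 0.951.
p = a·p₁ + b·p₂ ≈ (0.580, -0.348, 0.737); φ = arcsin(p_z) ≈ 47.45°, λ = atan2(p_y, p_x) ≈ -31.02°.

≈ 47°N, 31°W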